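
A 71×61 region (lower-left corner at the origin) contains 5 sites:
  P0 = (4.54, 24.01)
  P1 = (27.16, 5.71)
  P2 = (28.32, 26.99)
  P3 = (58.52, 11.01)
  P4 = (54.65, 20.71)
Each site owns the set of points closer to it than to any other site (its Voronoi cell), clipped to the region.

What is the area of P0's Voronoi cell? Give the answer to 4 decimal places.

Area of P0's cell: 830.4576

1. box [0,71]×[0,61]: [(0, 0) (71, 0) (71, 61) (0, 61)]
2. ⊥bis P0·P1 via (15.85,14.86): [(0, 0) (3.828, 0) (53.1781, 61) (0, 61)]  |A|=1738.6861
3. ⊥bis P0·P2 via (16.43,25.5): [(0, 0) (3.828, 0) (17.5067, 16.9078) (11.9813, 61) (0, 61)]  |A|=830.4576
4. ⊥bis P0·P3 via (31.53,17.51): [(0, 0) (3.828, 0) (17.5067, 16.9078) (11.9813, 61) (0, 61)]  |A|=830.4576
5. ⊥bis P0·P4 via (29.595,22.36): [(0, 0) (3.828, 0) (17.5067, 16.9078) (11.9813, 61) (0, 61)]  |A|=830.4576
6. canonical 5-gon: [(0, 0) (3.828, 0) (17.5067, 16.9078) (11.9813, 61) (0, 61)]
7. shoelace: 830.4576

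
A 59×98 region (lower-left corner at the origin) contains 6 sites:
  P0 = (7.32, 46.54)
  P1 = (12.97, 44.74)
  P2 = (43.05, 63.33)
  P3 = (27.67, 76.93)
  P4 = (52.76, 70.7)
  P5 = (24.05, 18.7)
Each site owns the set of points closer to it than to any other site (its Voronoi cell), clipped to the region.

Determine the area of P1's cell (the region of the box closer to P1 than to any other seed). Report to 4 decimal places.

1. box [0,59]×[0,98]: [(0, 0) (59, 0) (59, 98) (0, 98)]
2. ⊥bis P1·P0 via (10.145,45.64): [(0, 13.796) (0, 0) (59, 0) (59, 98) (26.8261, 98)]  |A|=4652.5688
3. ⊥bis P1·P2 via (28.01,54.035): [(17.9865, 70.2537) (0, 13.796) (0, 0) (59, 0) (59, 3.8909)]  |A|=2276.3445
4. ⊥bis P1·P3 via (20.32,60.835): [(25.1787, 58.6162) (15.6634, 62.9615) (0, 13.796) (0, 0) (59, 0) (59, 3.8909)]  |A|=2236.6031
5. ⊥bis P1·P4 via (32.865,57.72): [(25.1787, 58.6162) (15.6634, 62.9615) (0, 13.796) (0, 0) (59, 0) (59, 3.8909)]  |A|=2236.6031
6. ⊥bis P1·P5 via (18.51,31.72): [(36.9516, 39.5669) (25.1787, 58.6162) (15.6634, 62.9615) (3.7031, 25.4197)]  |A|=604.5542
7. canonical 4-gon: [(36.9516, 39.5669) (25.1787, 58.6162) (15.6634, 62.9615) (3.7031, 25.4197)]
8. shoelace: 604.5542

Area of P1's cell: 604.5542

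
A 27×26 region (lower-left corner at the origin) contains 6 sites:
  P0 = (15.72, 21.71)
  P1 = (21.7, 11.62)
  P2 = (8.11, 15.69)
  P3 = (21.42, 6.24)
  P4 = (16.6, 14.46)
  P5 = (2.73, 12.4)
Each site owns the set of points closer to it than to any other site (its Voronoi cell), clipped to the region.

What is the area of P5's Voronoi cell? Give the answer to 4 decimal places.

1. box [0,27]×[0,26]: [(0, 0) (27, 0) (27, 26) (0, 26)]
2. ⊥bis P5·P0 via (9.225,17.055): [(0, 0) (21.4484, 0) (2.8141, 26) (0, 26)]  |A|=315.4122
3. ⊥bis P5·P1 via (12.215,12.01): [(0, 0) (11.7212, 0) (12.249, 12.8358) (2.8141, 26) (0, 26)]  |A|=252.9841
4. ⊥bis P5·P2 via (5.42,14.045): [(0, 22.9081) (0, 0) (11.7212, 0) (11.8653, 3.5053)]  |A|=156.4487
5. ⊥bis P5·P3 via (12.075,9.32): [(10.7563, 5.3188) (0, 22.9081) (0, 0) (9.0032, 0)]  |A|=147.1461
6. ⊥bis P5·P4 via (9.665,13.43): [(10.7563, 5.3188) (0, 22.9081) (0, 0) (9.0032, 0)]  |A|=147.1461
7. canonical 4-gon: [(10.7563, 5.3188) (0, 22.9081) (0, 0) (9.0032, 0)]
8. shoelace: 147.1461

Area of P5's cell: 147.1461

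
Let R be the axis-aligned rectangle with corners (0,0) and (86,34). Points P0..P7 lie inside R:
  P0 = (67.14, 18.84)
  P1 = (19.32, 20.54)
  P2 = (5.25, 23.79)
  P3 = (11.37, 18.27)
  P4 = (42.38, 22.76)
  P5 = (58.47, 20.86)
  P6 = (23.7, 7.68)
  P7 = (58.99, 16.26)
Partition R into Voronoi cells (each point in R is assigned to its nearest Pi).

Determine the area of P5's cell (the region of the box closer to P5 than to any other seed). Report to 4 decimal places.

1. box [0,86]×[0,34]: [(0, 0) (86, 0) (86, 34) (0, 34)]
2. ⊥bis P5·P0 via (62.805,19.85): [(0, 0) (58.1802, 0) (66.1018, 34) (0, 34)]  |A|=2112.7935
3. ⊥bis P5·P1 via (38.895,20.7): [(39.0642, 0) (58.1802, 0) (66.1018, 34) (38.7863, 34)]  |A|=789.3353
4. ⊥bis P5·P2 via (31.86,22.325): [(39.0642, 0) (58.1802, 0) (66.1018, 34) (38.7863, 34)]  |A|=789.3353
5. ⊥bis P5·P3 via (34.92,19.565): [(39.0642, 0) (58.1802, 0) (66.1018, 34) (38.7863, 34)]  |A|=789.3353
6. ⊥bis P5·P4 via (50.425,21.81): [(47.8495, 0) (58.1802, 0) (66.1018, 34) (51.8645, 34)]  |A|=417.6553
7. ⊥bis P5·P6 via (41.085,14.27): [(47.8495, 0) (58.1802, 0) (66.1018, 34) (51.8645, 34)]  |A|=417.6553
8. ⊥bis P5·P7 via (58.73,18.56): [(49.9237, 17.5645) (62.6065, 18.9982) (66.1018, 34) (51.8645, 34)]  |A|=209.6259
9. canonical 4-gon: [(49.9237, 17.5645) (62.6065, 18.9982) (66.1018, 34) (51.8645, 34)]
10. shoelace: 209.6259

Area of P5's cell: 209.6259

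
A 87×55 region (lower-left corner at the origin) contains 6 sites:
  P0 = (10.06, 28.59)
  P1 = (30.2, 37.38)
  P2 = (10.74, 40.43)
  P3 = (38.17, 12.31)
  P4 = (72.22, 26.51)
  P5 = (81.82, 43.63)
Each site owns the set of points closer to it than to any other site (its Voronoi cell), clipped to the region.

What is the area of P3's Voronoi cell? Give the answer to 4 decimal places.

Area of P3's cell: 998.3651

1. box [0,87]×[0,55]: [(0, 0) (87, 0) (87, 55) (0, 55)]
2. ⊥bis P3·P0 via (24.115,20.45): [(12.2713, 0) (87, 0) (87, 55) (44.1247, 55)]  |A|=3234.1083
3. ⊥bis P3·P1 via (34.185,24.845): [(24.9623, 21.913) (12.2713, 0) (87, 0) (87, 41.6354)]  |A|=2110.2477
4. ⊥bis P3·P2 via (24.455,26.37): [(24.9623, 21.913) (12.2713, 0) (87, 0) (87, 41.6354)]  |A|=2110.2477
5. ⊥bis P3·P4 via (55.195,19.41): [(50.7343, 30.1062) (24.9623, 21.913) (12.2713, 0) (63.2896, 0)]  |A|=998.3651
6. ⊥bis P3·P5 via (59.995,27.97): [(50.7343, 30.1062) (24.9623, 21.913) (12.2713, 0) (63.2896, 0)]  |A|=998.3651
7. canonical 4-gon: [(50.7343, 30.1062) (24.9623, 21.913) (12.2713, 0) (63.2896, 0)]
8. shoelace: 998.3651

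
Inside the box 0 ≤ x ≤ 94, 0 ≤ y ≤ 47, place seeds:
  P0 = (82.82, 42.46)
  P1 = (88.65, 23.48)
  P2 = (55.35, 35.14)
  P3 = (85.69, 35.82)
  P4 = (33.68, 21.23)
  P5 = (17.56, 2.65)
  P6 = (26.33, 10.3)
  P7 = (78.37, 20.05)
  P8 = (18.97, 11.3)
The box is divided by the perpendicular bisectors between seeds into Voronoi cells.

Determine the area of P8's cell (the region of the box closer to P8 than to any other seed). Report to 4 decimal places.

Area of P8's cell: 670.4111

1. box [0,94]×[0,47]: [(0, 0) (94, 0) (94, 47) (0, 47)]
2. ⊥bis P8·P0 via (50.895,26.88): [(0, 0) (64.0129, 0) (41.0761, 47) (0, 47)]  |A|=2469.5917
3. ⊥bis P8·P1 via (53.81,17.39): [(0, 0) (56.8498, 0) (52.8522, 22.8695) (41.0761, 47) (0, 47)]  |A|=2387.6823
4. ⊥bis P8·P2 via (37.16,23.22): [(0, 0) (52.3762, 0) (21.5768, 47) (0, 47)]  |A|=1737.8962
5. ⊥bis P8·P3 via (52.33,23.56): [(0, 0) (52.3762, 0) (21.5768, 47) (0, 47)]  |A|=1737.8962
6. ⊥bis P8·P4 via (26.325,16.265): [(0, 0) (37.3047, 0) (5.5773, 47) (0, 47)]  |A|=1007.7273
7. ⊥bis P8·P5 via (18.265,6.975): [(0, 9.9523) (34.3682, 4.3501) (5.5773, 47) (0, 47)]  |A|=755.5667
8. ⊥bis P8·P6 via (22.65,10.8): [(0, 9.9523) (22.0465, 6.3586) (23.8839, 19.8812) (5.5773, 47) (0, 47)]  |A|=670.4111
9. ⊥bis P8·P7 via (48.67,15.675): [(0, 9.9523) (22.0465, 6.3586) (23.8839, 19.8812) (5.5773, 47) (0, 47)]  |A|=670.4111
10. canonical 5-gon: [(0, 9.9523) (22.0465, 6.3586) (23.8839, 19.8812) (5.5773, 47) (0, 47)]
11. shoelace: 670.4111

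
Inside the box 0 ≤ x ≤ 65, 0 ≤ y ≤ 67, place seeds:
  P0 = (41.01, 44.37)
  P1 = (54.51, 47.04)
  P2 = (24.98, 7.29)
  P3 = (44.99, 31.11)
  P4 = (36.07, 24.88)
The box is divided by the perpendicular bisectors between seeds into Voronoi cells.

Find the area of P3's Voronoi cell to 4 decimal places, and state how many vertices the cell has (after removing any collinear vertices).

Area of P3's cell: 629.7376 (5 vertices)

1. box [0,65]×[0,67]: [(0, 0) (65, 0) (65, 67) (0, 67)]
2. ⊥bis P3·P0 via (43,37.74): [(0, 24.8335) (0, 0) (65, 0) (65, 44.3433)]  |A|=2248.2471
3. ⊥bis P3·P1 via (49.75,39.075): [(48.9803, 39.535) (0, 24.8335) (0, 0) (65, 0) (65, 29.9614)]  |A|=2133.0498
4. ⊥bis P3·P2 via (34.985,19.2): [(48.9803, 39.535) (20.8346, 31.087) (57.8408, 0) (65, 0) (65, 29.9614)]  |A|=975.3023
5. ⊥bis P3·P4 via (40.53,27.995): [(48.9803, 39.535) (35.3314, 35.4383) (60.0826, 0) (65, 0) (65, 29.9614)]  |A|=629.7376
6. canonical 5-gon: [(48.9803, 39.535) (35.3314, 35.4383) (60.0826, 0) (65, 0) (65, 29.9614)]
7. shoelace: 629.7376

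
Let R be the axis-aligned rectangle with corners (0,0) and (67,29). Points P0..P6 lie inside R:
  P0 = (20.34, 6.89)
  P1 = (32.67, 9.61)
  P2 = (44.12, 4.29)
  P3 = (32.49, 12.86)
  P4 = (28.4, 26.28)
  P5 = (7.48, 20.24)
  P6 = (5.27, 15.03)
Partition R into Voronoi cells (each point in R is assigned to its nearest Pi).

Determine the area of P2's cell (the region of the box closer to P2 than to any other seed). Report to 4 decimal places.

Area of P2's cell: 683.6749

1. box [0,67]×[0,29]: [(0, 0) (67, 0) (67, 29) (0, 29)]
2. ⊥bis P2·P0 via (32.23,5.59): [(31.6188, 0) (67, 0) (67, 29) (34.7895, 29)]  |A|=980.0788
3. ⊥bis P2·P1 via (38.395,6.95): [(35.1658, 0) (67, 0) (67, 29) (48.6401, 29)]  |A|=727.8145
4. ⊥bis P2·P3 via (38.305,8.575): [(40.5921, 11.6787) (35.1658, 0) (67, 0) (67, 29) (53.3559, 29)]  |A|=686.9722
5. ⊥bis P2·P4 via (36.26,15.285): [(51.0301, 25.8437) (40.5921, 11.6787) (35.1658, 0) (67, 0) (67, 29) (55.4453, 29)]  |A|=683.6749
6. ⊥bis P2·P5 via (25.8,12.265): [(51.0301, 25.8437) (40.5921, 11.6787) (35.1658, 0) (67, 0) (67, 29) (55.4453, 29)]  |A|=683.6749
7. ⊥bis P2·P6 via (24.695,9.66): [(51.0301, 25.8437) (40.5921, 11.6787) (35.1658, 0) (67, 0) (67, 29) (55.4453, 29)]  |A|=683.6749
8. canonical 6-gon: [(51.0301, 25.8437) (40.5921, 11.6787) (35.1658, 0) (67, 0) (67, 29) (55.4453, 29)]
9. shoelace: 683.6749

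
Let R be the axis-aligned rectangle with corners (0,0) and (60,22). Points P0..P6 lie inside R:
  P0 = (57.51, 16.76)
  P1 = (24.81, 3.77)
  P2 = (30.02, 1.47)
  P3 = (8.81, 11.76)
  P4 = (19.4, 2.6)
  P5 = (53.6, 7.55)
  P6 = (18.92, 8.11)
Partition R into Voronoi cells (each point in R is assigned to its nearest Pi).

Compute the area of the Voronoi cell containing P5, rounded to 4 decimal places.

Area of P5's cell: 280.6934

1. box [0,60]×[0,22]: [(0, 0) (60, 0) (60, 22) (0, 22)]
2. ⊥bis P5·P0 via (55.555,12.155): [(0, 0) (60, 0) (60, 10.2679) (32.3651, 22) (0, 22)]  |A|=1157.8927
3. ⊥bis P5·P1 via (39.205,5.66): [(39.9481, 0) (60, 0) (60, 10.2679) (37.3367, 19.8893)]  |A|=315.7616
4. ⊥bis P5·P2 via (41.81,4.51): [(42.9729, 0) (60, 0) (60, 10.2679) (37.9069, 19.6473)]  |A|=280.6934
5. ⊥bis P5·P3 via (31.205,9.655): [(42.9729, 0) (60, 0) (60, 10.2679) (37.9069, 19.6473)]  |A|=280.6934
6. ⊥bis P5·P4 via (36.5,5.075): [(42.9729, 0) (60, 0) (60, 10.2679) (37.9069, 19.6473)]  |A|=280.6934
7. ⊥bis P5·P6 via (36.26,7.83): [(42.9729, 0) (60, 0) (60, 10.2679) (37.9069, 19.6473)]  |A|=280.6934
8. canonical 4-gon: [(42.9729, 0) (60, 0) (60, 10.2679) (37.9069, 19.6473)]
9. shoelace: 280.6934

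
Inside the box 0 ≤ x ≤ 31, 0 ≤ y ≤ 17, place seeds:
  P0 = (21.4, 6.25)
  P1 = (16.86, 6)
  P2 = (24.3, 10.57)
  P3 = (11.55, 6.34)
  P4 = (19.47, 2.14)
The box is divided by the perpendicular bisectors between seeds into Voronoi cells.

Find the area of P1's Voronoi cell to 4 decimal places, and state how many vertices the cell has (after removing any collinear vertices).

Area of P1's cell: 52.7090 (5 vertices)

1. box [0,31]×[0,17]: [(0, 0) (31, 0) (31, 17) (0, 17)]
2. ⊥bis P1·P0 via (19.13,6.125): [(0, 0) (19.4673, 0) (18.5312, 17) (0, 17)]  |A|=322.9867
3. ⊥bis P1·P2 via (20.58,8.285): [(0, 0) (19.4673, 0) (18.8566, 11.0908) (15.2268, 17) (0, 17)]  |A|=313.2237
4. ⊥bis P1·P3 via (14.205,6.17): [(13.8099, 0) (19.4673, 0) (18.8566, 11.0908) (15.2268, 17) (14.8984, 17)]  |A|=69.2025
5. ⊥bis P1·P4 via (18.165,4.07): [(13.8852, 1.1762) (19.2045, 4.7728) (18.8566, 11.0908) (15.2268, 17) (14.8984, 17)]  |A|=52.709
6. canonical 5-gon: [(13.8852, 1.1762) (19.2045, 4.7728) (18.8566, 11.0908) (15.2268, 17) (14.8984, 17)]
7. shoelace: 52.709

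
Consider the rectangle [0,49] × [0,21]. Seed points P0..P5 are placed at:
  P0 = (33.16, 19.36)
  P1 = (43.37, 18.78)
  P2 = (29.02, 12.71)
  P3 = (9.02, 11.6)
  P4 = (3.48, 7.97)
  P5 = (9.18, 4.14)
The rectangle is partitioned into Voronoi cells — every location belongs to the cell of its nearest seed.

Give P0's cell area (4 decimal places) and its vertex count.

1. box [0,49]×[0,21]: [(0, 0) (49, 0) (49, 21) (0, 21)]
2. ⊥bis P0·P1 via (38.265,19.07): [(0, 0) (37.1817, 0) (38.3746, 21) (0, 21)]  |A|=793.3414
3. ⊥bis P0·P2 via (31.09,16.035): [(37.8534, 11.8244) (38.3746, 21) (23.1148, 21)]  |A|=70.009
4. ⊥bis P0·P3 via (21.09,15.48): [(37.8534, 11.8244) (38.3746, 21) (23.1148, 21)]  |A|=70.009
5. ⊥bis P0·P4 via (18.32,13.665): [(37.8534, 11.8244) (38.3746, 21) (23.1148, 21)]  |A|=70.009
6. ⊥bis P0·P5 via (21.17,11.75): [(37.8534, 11.8244) (38.3746, 21) (23.1148, 21)]  |A|=70.009
7. canonical 3-gon: [(37.8534, 11.8244) (38.3746, 21) (23.1148, 21)]
8. shoelace: 70.009

Area of P0's cell: 70.0090 (3 vertices)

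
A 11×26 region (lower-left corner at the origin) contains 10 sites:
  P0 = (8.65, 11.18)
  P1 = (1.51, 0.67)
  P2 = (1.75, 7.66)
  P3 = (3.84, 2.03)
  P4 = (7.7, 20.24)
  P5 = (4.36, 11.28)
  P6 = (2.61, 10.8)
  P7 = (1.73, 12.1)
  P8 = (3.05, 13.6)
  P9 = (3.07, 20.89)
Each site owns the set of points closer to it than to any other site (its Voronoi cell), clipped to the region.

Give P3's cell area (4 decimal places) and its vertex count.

Area of P3's cell: 47.1630 (5 vertices)

1. box [0,11]×[0,26]: [(0, 0) (11, 0) (11, 26) (0, 26)]
2. ⊥bis P3·P0 via (6.245,6.605): [(0, 9.8879) (0, 0) (11, 0) (11, 4.1054)]  |A|=76.963
3. ⊥bis P3·P1 via (2.675,1.35): [(0, 9.8879) (0, 5.9329) (3.463, 0) (11, 0) (11, 4.1054)]  |A|=66.6902
4. ⊥bis P3·P2 via (2.795,4.845): [(6.7794, 6.3241) (1.0197, 4.186) (3.463, 0) (11, 0) (11, 4.1054)]  |A|=47.163
5. ⊥bis P3·P4 via (5.77,11.135): [(6.7794, 6.3241) (1.0197, 4.186) (3.463, 0) (11, 0) (11, 4.1054)]  |A|=47.163
6. ⊥bis P3·P5 via (4.1,6.655): [(6.7794, 6.3241) (1.0197, 4.186) (3.463, 0) (11, 0) (11, 4.1054)]  |A|=47.163
7. ⊥bis P3·P6 via (3.225,6.415): [(6.7794, 6.3241) (1.0197, 4.186) (3.463, 0) (11, 0) (11, 4.1054)]  |A|=47.163
8. ⊥bis P3·P7 via (2.785,7.065): [(6.7794, 6.3241) (1.0197, 4.186) (3.463, 0) (11, 0) (11, 4.1054)]  |A|=47.163
9. ⊥bis P3·P8 via (3.445,7.815): [(6.7794, 6.3241) (1.0197, 4.186) (3.463, 0) (11, 0) (11, 4.1054)]  |A|=47.163
10. ⊥bis P3·P9 via (3.455,11.46): [(6.7794, 6.3241) (1.0197, 4.186) (3.463, 0) (11, 0) (11, 4.1054)]  |A|=47.163
11. canonical 5-gon: [(6.7794, 6.3241) (1.0197, 4.186) (3.463, 0) (11, 0) (11, 4.1054)]
12. shoelace: 47.163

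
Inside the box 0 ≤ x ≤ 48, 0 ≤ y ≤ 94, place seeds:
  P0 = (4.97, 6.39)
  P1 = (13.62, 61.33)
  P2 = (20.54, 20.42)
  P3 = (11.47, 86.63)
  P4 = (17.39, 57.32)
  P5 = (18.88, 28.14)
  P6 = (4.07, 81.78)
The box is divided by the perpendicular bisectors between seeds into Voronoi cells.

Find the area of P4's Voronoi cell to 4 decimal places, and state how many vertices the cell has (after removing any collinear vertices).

1. box [0,48]×[0,94]: [(0, 0) (48, 0) (48, 94) (0, 94)]
2. ⊥bis P4·P0 via (11.18,31.855): [(0, 34.5814) (48, 22.8759) (48, 94) (0, 94)]  |A|=3133.0242
3. ⊥bis P4·P1 via (15.505,59.325): [(0, 44.748) (0, 34.5814) (48, 22.8759) (48, 89.8752)]  |A|=1851.9796
4. ⊥bis P4·P2 via (18.965,38.87): [(0, 44.748) (0, 37.251) (48, 41.3486) (48, 89.8752)]  |A|=1344.5642
5. ⊥bis P4·P3 via (14.43,71.975): [(32.9361, 75.7128) (0, 44.748) (0, 37.251) (48, 41.3486) (48, 78.7554)]  |A|=1260.8109
6. ⊥bis P4·P5 via (18.135,42.73): [(32.9361, 75.7128) (0, 44.748) (0, 41.804) (48, 44.255) (48, 78.7554)]  |A|=1081.7871
7. ⊥bis P4·P6 via (10.73,69.55): [(32.9361, 75.7128) (0, 44.748) (0, 41.804) (48, 44.255) (48, 78.7554)]  |A|=1081.7871
8. canonical 5-gon: [(32.9361, 75.7128) (0, 44.748) (0, 41.804) (48, 44.255) (48, 78.7554)]
9. shoelace: 1081.7871

Area of P4's cell: 1081.7871 (5 vertices)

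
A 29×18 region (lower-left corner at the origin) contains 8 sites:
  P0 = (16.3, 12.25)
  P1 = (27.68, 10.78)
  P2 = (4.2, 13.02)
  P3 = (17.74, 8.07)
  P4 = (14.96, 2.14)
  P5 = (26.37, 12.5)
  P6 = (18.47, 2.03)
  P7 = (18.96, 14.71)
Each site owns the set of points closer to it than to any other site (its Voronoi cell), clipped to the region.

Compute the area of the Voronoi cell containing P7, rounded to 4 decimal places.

1. box [0,29]×[0,18]: [(0, 0) (29, 0) (29, 18) (0, 18)]
2. ⊥bis P7·P0 via (17.63,13.48): [(29, 1.1856) (29, 18) (13.4498, 18)]  |A|=130.7331
3. ⊥bis P7·P1 via (23.32,12.745): [(21.6784, 9.1025) (25.6884, 18) (13.4498, 18)]  |A|=54.4461
4. ⊥bis P7·P2 via (11.58,13.865): [(21.6784, 9.1025) (25.6884, 18) (13.4498, 18)]  |A|=54.4461
5. ⊥bis P7·P3 via (18.35,11.39): [(19.8111, 11.1215) (22.3759, 10.6503) (25.6884, 18) (13.4498, 18)]  |A|=52.2969
6. ⊥bis P7·P4 via (16.96,8.425): [(19.8111, 11.1215) (22.3759, 10.6503) (25.6884, 18) (13.4498, 18)]  |A|=52.2969
7. ⊥bis P7·P5 via (22.665,13.605): [(19.8111, 11.1215) (21.8145, 10.7534) (23.9758, 18) (13.4498, 18)]  |A|=43.8578
8. ⊥bis P7·P6 via (18.715,8.37): [(19.8111, 11.1215) (21.8145, 10.7534) (23.9758, 18) (13.4498, 18)]  |A|=43.8578
9. canonical 4-gon: [(19.8111, 11.1215) (21.8145, 10.7534) (23.9758, 18) (13.4498, 18)]
10. shoelace: 43.8578

Area of P7's cell: 43.8578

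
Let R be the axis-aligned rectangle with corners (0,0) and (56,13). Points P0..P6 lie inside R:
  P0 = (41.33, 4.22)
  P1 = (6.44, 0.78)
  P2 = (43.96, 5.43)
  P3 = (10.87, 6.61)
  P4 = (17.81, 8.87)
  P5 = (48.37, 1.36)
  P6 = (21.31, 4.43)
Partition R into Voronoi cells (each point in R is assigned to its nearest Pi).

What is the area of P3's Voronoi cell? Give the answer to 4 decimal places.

1. box [0,56]×[0,13]: [(0, 0) (56, 0) (56, 13) (0, 13)]
2. ⊥bis P3·P0 via (26.1,5.415): [(0, 0) (25.6751, 0) (26.6951, 13) (0, 13)]  |A|=340.4067
3. ⊥bis P3·P1 via (8.655,3.695): [(0, 10.2716) (13.5177, 0) (25.6751, 0) (26.6951, 13) (0, 13)]  |A|=270.9823
4. ⊥bis P3·P2 via (27.415,6.02): [(0, 10.2716) (13.5177, 0) (25.6751, 0) (26.6951, 13) (0, 13)]  |A|=270.9823
5. ⊥bis P3·P4 via (14.34,7.74): [(0, 10.2716) (13.5177, 0) (16.8605, 0) (12.6271, 13) (0, 13)]  |A|=122.2451
6. ⊥bis P3·P5 via (29.62,3.985): [(0, 10.2716) (13.5177, 0) (16.8605, 0) (12.6271, 13) (0, 13)]  |A|=122.2451
7. ⊥bis P3·P6 via (16.09,5.52): [(0, 10.2716) (13.5177, 0) (14.9374, 0) (15.6887, 3.5983) (12.6271, 13) (0, 13)]  |A|=118.785
8. canonical 6-gon: [(0, 10.2716) (13.5177, 0) (14.9374, 0) (15.6887, 3.5983) (12.6271, 13) (0, 13)]
9. shoelace: 118.785

Area of P3's cell: 118.7850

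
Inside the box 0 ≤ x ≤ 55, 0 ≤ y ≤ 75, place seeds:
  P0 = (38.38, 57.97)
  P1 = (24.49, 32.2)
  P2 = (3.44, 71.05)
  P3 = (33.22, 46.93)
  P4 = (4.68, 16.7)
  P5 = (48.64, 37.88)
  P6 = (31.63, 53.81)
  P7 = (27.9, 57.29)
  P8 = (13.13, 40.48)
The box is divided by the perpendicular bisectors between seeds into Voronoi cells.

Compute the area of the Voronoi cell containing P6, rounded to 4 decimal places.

1. box [0,55]×[0,75]: [(0, 0) (55, 0) (55, 75) (0, 75)]
2. ⊥bis P6·P0 via (35.005,55.89): [(0, 0) (55, 0) (55, 23.4462) (23.2276, 75) (0, 75)]  |A|=3306.0053
3. ⊥bis P6·P1 via (28.06,43.005): [(0, 52.2761) (46.7522, 36.8291) (23.2276, 75) (0, 75)]  |A|=974.5055
4. ⊥bis P6·P2 via (17.535,62.43): [(9.4215, 49.1632) (46.7522, 36.8291) (24.2288, 73.3754)]  |A|=543.2467
5. ⊥bis P6·P3 via (32.425,50.37): [(9.4215, 49.1632) (16.7401, 46.7451) (37.6612, 51.5801) (24.2288, 73.3754)]  |A|=366.9651
6. ⊥bis P6·P4 via (18.155,35.255): [(9.4215, 49.1632) (16.7401, 46.7451) (37.6612, 51.5801) (24.2288, 73.3754)]  |A|=366.9651
7. ⊥bis P6·P5 via (40.135,45.845): [(9.4215, 49.1632) (16.7401, 46.7451) (37.6612, 51.5801) (24.2288, 73.3754)]  |A|=366.9651
8. ⊥bis P6·P7 via (29.765,55.55): [(22.8725, 48.1624) (37.6612, 51.5801) (33.0467, 59.0675)]  |A|=63.2496
9. ⊥bis P6·P8 via (22.38,47.145): [(22.8725, 48.1624) (37.6612, 51.5801) (33.0467, 59.0675)]  |A|=63.2496
10. canonical 3-gon: [(22.8725, 48.1624) (37.6612, 51.5801) (33.0467, 59.0675)]
11. shoelace: 63.2496

Area of P6's cell: 63.2496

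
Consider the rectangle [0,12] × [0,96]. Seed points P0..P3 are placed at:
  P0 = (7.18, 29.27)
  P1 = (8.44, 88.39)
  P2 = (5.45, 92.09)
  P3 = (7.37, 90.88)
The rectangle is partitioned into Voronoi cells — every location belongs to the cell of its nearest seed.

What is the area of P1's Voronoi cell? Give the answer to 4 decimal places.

1. box [0,12]×[0,96]: [(0, 0) (12, 0) (12, 96) (0, 96)]
2. ⊥bis P1·P0 via (7.81,58.83): [(0, 58.9965) (12, 58.7407) (12, 96) (0, 96)]  |A|=445.5771
3. ⊥bis P1·P2 via (6.945,90.24): [(0, 84.6277) (0, 58.9965) (12, 58.7407) (12, 94.325)]  |A|=367.2931
4. ⊥bis P1·P3 via (7.905,89.635): [(4.2559, 88.0669) (0, 84.6277) (0, 58.9965) (12, 58.7407) (12, 91.3947)]  |A|=355.9469
5. canonical 5-gon: [(4.2559, 88.0669) (0, 84.6277) (0, 58.9965) (12, 58.7407) (12, 91.3947)]
6. shoelace: 355.9469

Area of P1's cell: 355.9469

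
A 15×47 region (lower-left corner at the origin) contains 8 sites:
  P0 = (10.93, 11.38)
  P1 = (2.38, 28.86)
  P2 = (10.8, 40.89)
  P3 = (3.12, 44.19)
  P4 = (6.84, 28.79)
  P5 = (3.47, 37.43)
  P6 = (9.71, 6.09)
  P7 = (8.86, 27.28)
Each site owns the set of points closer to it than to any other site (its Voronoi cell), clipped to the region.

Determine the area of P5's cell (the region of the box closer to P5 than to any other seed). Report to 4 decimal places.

Area of P5's cell: 58.5720

1. box [0,15]×[0,47]: [(0, 0) (15, 0) (15, 47) (0, 47)]
2. ⊥bis P5·P0 via (7.2,24.405): [(0, 22.3431) (15, 26.6387) (15, 47) (0, 47)]  |A|=337.6363
3. ⊥bis P5·P1 via (2.925,33.145): [(0, 33.517) (15, 31.6092) (15, 47) (0, 47)]  |A|=216.5533
4. ⊥bis P5·P2 via (7.135,39.16): [(0, 33.517) (10.4245, 32.1912) (3.4343, 47) (0, 47)]  |A|=95.7055
5. ⊥bis P5·P3 via (3.295,40.81): [(0, 40.6394) (0, 33.517) (10.4245, 32.1912) (6.2831, 40.9647)]  |A|=65.36
6. ⊥bis P5·P4 via (5.155,33.11): [(0, 40.6394) (0, 33.517) (4.6743, 32.9225) (9.2389, 34.7029) (6.2831, 40.9647)]  |A|=58.572
7. ⊥bis P5·P6 via (6.59,21.76): [(0, 40.6394) (0, 33.517) (4.6743, 32.9225) (9.2389, 34.7029) (6.2831, 40.9647)]  |A|=58.572
8. ⊥bis P5·P7 via (6.165,32.355): [(0, 40.6394) (0, 33.517) (4.6743, 32.9225) (9.2389, 34.7029) (6.2831, 40.9647)]  |A|=58.572
9. canonical 5-gon: [(0, 40.6394) (0, 33.517) (4.6743, 32.9225) (9.2389, 34.7029) (6.2831, 40.9647)]
10. shoelace: 58.572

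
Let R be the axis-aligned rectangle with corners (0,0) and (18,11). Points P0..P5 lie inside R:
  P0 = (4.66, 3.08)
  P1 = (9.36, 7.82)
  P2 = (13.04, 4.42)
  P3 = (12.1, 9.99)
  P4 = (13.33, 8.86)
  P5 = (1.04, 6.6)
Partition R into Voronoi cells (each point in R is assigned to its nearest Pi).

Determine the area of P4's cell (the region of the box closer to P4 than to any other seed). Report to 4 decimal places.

1. box [0,18]×[0,11]: [(0, 0) (18, 0) (18, 11) (0, 11)]
2. ⊥bis P4·P0 via (8.995,5.97): [(12.975, 0) (18, 0) (18, 11) (5.6417, 11)]  |A|=95.6083
3. ⊥bis P4·P1 via (11.345,8.34): [(13.5298, 0) (18, 0) (18, 11) (10.6482, 11)]  |A|=65.0212
4. ⊥bis P4·P2 via (13.185,6.64): [(11.7661, 6.7327) (18, 6.3255) (18, 11) (10.6482, 11)]  |A|=30.2566
5. ⊥bis P4·P3 via (12.715,9.425): [(11.4278, 8.0239) (11.7661, 6.7327) (18, 6.3255) (18, 11) (14.162, 11)]  |A|=25.0279
6. ⊥bis P4·P5 via (7.185,7.73): [(11.4278, 8.0239) (11.7661, 6.7327) (18, 6.3255) (18, 11) (14.162, 11)]  |A|=25.0279
7. canonical 5-gon: [(11.4278, 8.0239) (11.7661, 6.7327) (18, 6.3255) (18, 11) (14.162, 11)]
8. shoelace: 25.0279

Area of P4's cell: 25.0279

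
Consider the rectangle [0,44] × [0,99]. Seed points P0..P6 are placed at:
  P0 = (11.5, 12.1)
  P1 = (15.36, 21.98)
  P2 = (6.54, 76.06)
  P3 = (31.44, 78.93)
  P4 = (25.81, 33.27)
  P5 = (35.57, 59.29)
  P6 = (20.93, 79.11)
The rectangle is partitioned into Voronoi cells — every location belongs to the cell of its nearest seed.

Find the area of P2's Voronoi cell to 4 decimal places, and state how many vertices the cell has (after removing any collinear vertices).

1. box [0,44]×[0,99]: [(0, 0) (44, 0) (44, 99) (0, 99)]
2. ⊥bis P2·P0 via (9.02,44.08): [(0, 43.3805) (44, 46.7926) (44, 99) (0, 99)]  |A|=2372.1905
3. ⊥bis P2·P1 via (10.95,49.02): [(0, 47.2341) (44, 54.4102) (44, 99) (0, 99)]  |A|=2119.8248
4. ⊥bis P2·P3 via (18.99,77.495): [(0, 47.2341) (22.0632, 50.8325) (16.5113, 99) (0, 99)]  |A|=968.7135
5. ⊥bis P2·P4 via (16.175,54.665): [(0, 47.3808) (21.3527, 56.9967) (16.5113, 99) (0, 99)]  |A|=897.8686
6. ⊥bis P2·P5 via (21.055,67.675): [(0, 47.3808) (12.6127, 53.0607) (20.2771, 66.3284) (16.5113, 99) (0, 99)]  |A|=854.9725
7. ⊥bis P2·P6 via (13.735,77.585): [(0, 47.3808) (12.6127, 53.0607) (17.2365, 61.0649) (9.196, 99) (0, 99)]  |A|=656.6385
8. canonical 5-gon: [(0, 47.3808) (12.6127, 53.0607) (17.2365, 61.0649) (9.196, 99) (0, 99)]
9. shoelace: 656.6385

Area of P2's cell: 656.6385 (5 vertices)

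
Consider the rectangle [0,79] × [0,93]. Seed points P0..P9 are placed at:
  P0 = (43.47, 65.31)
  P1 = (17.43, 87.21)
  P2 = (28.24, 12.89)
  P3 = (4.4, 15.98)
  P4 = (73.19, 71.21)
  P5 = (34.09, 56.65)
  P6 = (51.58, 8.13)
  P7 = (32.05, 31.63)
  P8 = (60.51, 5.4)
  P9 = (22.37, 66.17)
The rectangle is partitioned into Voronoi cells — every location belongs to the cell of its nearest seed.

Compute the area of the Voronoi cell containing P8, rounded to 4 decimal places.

Area of P8's cell: 720.1318

1. box [0,79]×[0,93]: [(0, 0) (79, 0) (79, 93) (0, 93)]
2. ⊥bis P8·P0 via (51.99,35.355): [(0, 20.5677) (0, 0) (79, 0) (79, 43.0374)]  |A|=2512.3984
3. ⊥bis P8·P1 via (38.97,46.305): [(0, 20.5677) (0, 0) (79, 0) (79, 43.0374)]  |A|=2512.3984
4. ⊥bis P8·P2 via (44.375,9.145): [(50.3502, 34.8886) (42.2524, 0) (79, 0) (79, 43.0374)]  |A|=1257.542
5. ⊥bis P8·P3 via (32.455,10.69): [(50.3502, 34.8886) (42.2524, 0) (79, 0) (79, 43.0374)]  |A|=1257.542
6. ⊥bis P8·P4 via (66.85,38.305): [(64.1743, 38.8205) (50.3502, 34.8886) (42.2524, 0) (79, 0) (79, 35.964)]  |A|=1205.1081
7. ⊥bis P8·P5 via (47.3,31.025): [(64.1743, 38.8205) (60.2651, 37.7086) (49.7461, 32.286) (42.2524, 0) (79, 0) (79, 35.964)]  |A|=1193.0577
8. ⊥bis P8·P6 via (56.045,6.765): [(65.7518, 38.5166) (53.9769, 0) (79, 0) (79, 35.964)]  |A|=720.1318
9. ⊥bis P8·P7 via (46.28,18.515): [(65.7518, 38.5166) (53.9769, 0) (79, 0) (79, 35.964)]  |A|=720.1318
10. ⊥bis P8·P9 via (41.44,35.785): [(65.7518, 38.5166) (53.9769, 0) (79, 0) (79, 35.964)]  |A|=720.1318
11. canonical 4-gon: [(65.7518, 38.5166) (53.9769, 0) (79, 0) (79, 35.964)]
12. shoelace: 720.1318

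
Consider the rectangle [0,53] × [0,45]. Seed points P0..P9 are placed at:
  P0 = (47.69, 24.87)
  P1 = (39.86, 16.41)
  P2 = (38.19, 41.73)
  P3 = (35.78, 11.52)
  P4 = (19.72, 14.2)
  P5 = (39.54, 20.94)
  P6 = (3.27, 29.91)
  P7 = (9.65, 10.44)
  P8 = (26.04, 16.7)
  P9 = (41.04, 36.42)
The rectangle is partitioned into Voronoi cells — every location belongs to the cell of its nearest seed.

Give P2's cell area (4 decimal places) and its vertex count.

1. box [0,53]×[0,45]: [(0, 0) (53, 0) (53, 45) (0, 45)]
2. ⊥bis P2·P0 via (42.94,33.3): [(0, 9.1049) (53, 38.9684) (53, 45) (0, 45)]  |A|=1111.0573
3. ⊥bis P2·P1 via (39.025,29.07): [(0, 26.4961) (34.9566, 28.8017) (53, 38.9684) (53, 45) (0, 45)]  |A|=807.0881
4. ⊥bis P2·P3 via (36.985,26.625): [(0, 29.5755) (21.1308, 27.8898) (34.9566, 28.8017) (53, 38.9684) (53, 45) (0, 45)]  |A|=774.5531
5. ⊥bis P2·P4 via (28.955,27.965): [(28.3568, 28.3664) (34.9566, 28.8017) (53, 38.9684) (53, 45) (3.5639, 45)]  |A|=515.0922
6. ⊥bis P2·P5 via (38.865,31.335): [(25.2497, 30.4509) (39.5292, 31.3781) (53, 38.9684) (53, 45) (3.5639, 45)]  |A|=491.2618
7. ⊥bis P2·P6 via (20.73,35.82): [(21.7534, 32.7966) (25.2497, 30.4509) (39.5292, 31.3781) (53, 38.9684) (53, 45) (17.6227, 45)]  |A|=405.4793
8. ⊥bis P2·P7 via (23.92,26.085): [(21.7534, 32.7966) (25.2497, 30.4509) (39.5292, 31.3781) (53, 38.9684) (53, 45) (17.6227, 45)]  |A|=405.4793
9. ⊥bis P2·P8 via (32.115,29.215): [(21.1668, 34.5294) (29.0593, 30.6983) (39.5292, 31.3781) (53, 38.9684) (53, 45) (17.6227, 45)]  |A|=394.8641
10. ⊥bis P2·P9 via (39.615,39.075): [(21.1668, 34.5294) (26.4068, 31.9859) (50.6542, 45) (17.6227, 45)]  |A|=237.8638
11. canonical 4-gon: [(21.1668, 34.5294) (26.4068, 31.9859) (50.6542, 45) (17.6227, 45)]
12. shoelace: 237.8638

Area of P2's cell: 237.8638 (4 vertices)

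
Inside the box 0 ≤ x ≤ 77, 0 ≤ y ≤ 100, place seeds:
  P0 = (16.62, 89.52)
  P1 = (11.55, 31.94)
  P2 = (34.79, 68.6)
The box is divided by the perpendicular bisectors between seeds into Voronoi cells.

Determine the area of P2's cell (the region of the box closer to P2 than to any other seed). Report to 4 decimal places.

1. box [0,77]×[0,100]: [(0, 0) (77, 0) (77, 100) (0, 100)]
2. ⊥bis P2·P0 via (25.705,79.06): [(0, 56.734) (0, 0) (77, 0) (77, 100) (49.8142, 100)]  |A|=6622.3687
3. ⊥bis P2·P1 via (23.17,50.27): [(5.4738, 61.4882) (77, 16.1454) (77, 100) (49.8142, 100)]  |A|=3522.3889
4. canonical 4-gon: [(5.4738, 61.4882) (77, 16.1454) (77, 100) (49.8142, 100)]
5. shoelace: 3522.3889

Area of P2's cell: 3522.3889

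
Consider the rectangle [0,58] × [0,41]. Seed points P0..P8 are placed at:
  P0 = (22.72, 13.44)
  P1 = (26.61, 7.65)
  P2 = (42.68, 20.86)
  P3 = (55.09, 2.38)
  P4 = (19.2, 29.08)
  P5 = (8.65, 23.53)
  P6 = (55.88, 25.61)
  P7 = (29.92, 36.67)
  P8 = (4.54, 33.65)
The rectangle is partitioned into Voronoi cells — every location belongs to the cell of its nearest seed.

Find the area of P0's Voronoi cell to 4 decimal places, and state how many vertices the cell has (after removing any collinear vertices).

1. box [0,58]×[0,41]: [(0, 0) (58, 0) (58, 41) (0, 41)]
2. ⊥bis P0·P1 via (24.665,10.545): [(0, 0) (8.9695, 0) (58, 32.9411) (58, 41) (0, 41)]  |A|=1570.4416
3. ⊥bis P0·P2 via (32.7,17.15): [(0, 0) (8.9695, 0) (33.0589, 16.1844) (23.8339, 41) (0, 41)]  |A|=1046.0172
4. ⊥bis P0·P3 via (38.905,7.91): [(0, 0) (8.9695, 0) (33.0589, 16.1844) (23.8339, 41) (0, 41)]  |A|=1046.0172
5. ⊥bis P0·P4 via (20.96,21.26): [(0, 16.5427) (0, 0) (8.9695, 0) (33.0589, 16.1844) (30.3837, 23.3809)]  |A|=464.4994
6. ⊥bis P0·P5 via (15.685,18.485): [(17.0428, 20.3784) (2.4289, 0) (8.9695, 0) (33.0589, 16.1844) (30.3837, 23.3809)]  |A|=298.7845
7. ⊥bis P0·P6 via (39.3,19.525): [(17.0428, 20.3784) (2.4289, 0) (8.9695, 0) (33.0589, 16.1844) (30.3837, 23.3809)]  |A|=298.7845
8. ⊥bis P0·P7 via (26.32,25.055): [(17.0428, 20.3784) (2.4289, 0) (8.9695, 0) (33.0589, 16.1844) (30.3837, 23.3809)]  |A|=298.7845
9. ⊥bis P0·P8 via (13.63,23.545): [(17.0428, 20.3784) (2.4289, 0) (8.9695, 0) (33.0589, 16.1844) (30.3837, 23.3809)]  |A|=298.7845
10. canonical 5-gon: [(17.0428, 20.3784) (2.4289, 0) (8.9695, 0) (33.0589, 16.1844) (30.3837, 23.3809)]
11. shoelace: 298.7845

Area of P0's cell: 298.7845 (5 vertices)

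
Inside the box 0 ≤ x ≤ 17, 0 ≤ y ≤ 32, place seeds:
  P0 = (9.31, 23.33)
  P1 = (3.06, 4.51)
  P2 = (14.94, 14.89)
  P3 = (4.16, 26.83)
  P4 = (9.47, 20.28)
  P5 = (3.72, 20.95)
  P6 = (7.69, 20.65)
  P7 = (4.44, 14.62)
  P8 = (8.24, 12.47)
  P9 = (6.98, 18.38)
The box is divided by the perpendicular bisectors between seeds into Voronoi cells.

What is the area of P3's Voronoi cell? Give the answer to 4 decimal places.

1. box [0,17]×[0,32]: [(0, 0) (17, 0) (17, 32) (0, 32)]
2. ⊥bis P3·P0 via (6.735,25.08): [(0, 15.1699) (11.4379, 32) (0, 32)]  |A|=96.2504
3. ⊥bis P3·P1 via (3.61,15.67): [(0, 15.8479) (0.4458, 15.8259) (11.4379, 32) (0, 32)]  |A|=96.0993
4. ⊥bis P3·P2 via (9.55,20.86): [(0, 15.8479) (0.4458, 15.8259) (11.4379, 32) (0, 32)]  |A|=96.0993
5. ⊥bis P3·P4 via (6.815,23.555): [(0, 18.0302) (4.3288, 21.5395) (11.4379, 32) (0, 32)]  |A|=90.0597
6. ⊥bis P3·P5 via (3.94,23.89): [(0, 24.1848) (5.8301, 23.7486) (11.4379, 32) (0, 32)]  |A|=69.9714
7. ⊥bis P3·P6 via (5.925,23.74): [(0, 24.1848) (5.8301, 23.7486) (11.4379, 32) (0, 32)]  |A|=69.9714
8. ⊥bis P3·P7 via (4.3,20.725): [(0, 24.1848) (5.8301, 23.7486) (11.4379, 32) (0, 32)]  |A|=69.9714
9. ⊥bis P3·P8 via (6.2,19.65): [(0, 24.1848) (5.8301, 23.7486) (11.4379, 32) (0, 32)]  |A|=69.9714
10. ⊥bis P3·P9 via (5.57,22.605): [(0, 24.1848) (5.8301, 23.7486) (11.4379, 32) (0, 32)]  |A|=69.9714
11. canonical 4-gon: [(0, 24.1848) (5.8301, 23.7486) (11.4379, 32) (0, 32)]
12. shoelace: 69.9714

Area of P3's cell: 69.9714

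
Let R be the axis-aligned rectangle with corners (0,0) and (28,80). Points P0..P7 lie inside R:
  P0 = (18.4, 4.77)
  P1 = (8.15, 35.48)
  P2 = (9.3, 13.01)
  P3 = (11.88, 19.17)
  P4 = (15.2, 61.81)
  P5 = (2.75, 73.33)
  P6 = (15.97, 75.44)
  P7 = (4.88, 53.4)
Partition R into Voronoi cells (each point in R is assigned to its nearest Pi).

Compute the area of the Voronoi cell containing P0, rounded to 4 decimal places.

1. box [0,28]×[0,80]: [(0, 0) (28, 0) (28, 80) (0, 80)]
2. ⊥bis P0·P1 via (13.275,20.125): [(0, 15.6942) (0, 0) (28, 0) (28, 25.0397)]  |A|=570.2755
3. ⊥bis P0·P2 via (13.85,8.89): [(5.8002, 0) (28, 0) (28, 24.5168)]  |A|=272.1348
4. ⊥bis P0·P3 via (15.14,11.97): [(17.6805, 13.1203) (5.8002, 0) (28, 0) (28, 17.7927)]  |A|=237.4401
5. ⊥bis P0·P4 via (16.8,33.29): [(17.6805, 13.1203) (5.8002, 0) (28, 0) (28, 17.7927)]  |A|=237.4401
6. ⊥bis P0·P5 via (10.575,39.05): [(17.6805, 13.1203) (5.8002, 0) (28, 0) (28, 17.7927)]  |A|=237.4401
7. ⊥bis P0·P6 via (17.185,40.105): [(17.6805, 13.1203) (5.8002, 0) (28, 0) (28, 17.7927)]  |A|=237.4401
8. ⊥bis P0·P7 via (11.64,29.085): [(17.6805, 13.1203) (5.8002, 0) (28, 0) (28, 17.7927)]  |A|=237.4401
9. canonical 4-gon: [(17.6805, 13.1203) (5.8002, 0) (28, 0) (28, 17.7927)]
10. shoelace: 237.4401

Area of P0's cell: 237.4401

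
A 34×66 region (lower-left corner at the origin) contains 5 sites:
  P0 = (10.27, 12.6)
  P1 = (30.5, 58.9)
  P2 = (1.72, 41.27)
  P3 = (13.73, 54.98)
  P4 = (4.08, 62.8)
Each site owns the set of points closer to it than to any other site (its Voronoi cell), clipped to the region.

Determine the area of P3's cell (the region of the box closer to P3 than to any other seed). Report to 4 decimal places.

1. box [0,34]×[0,66]: [(0, 0) (34, 0) (34, 66) (0, 66)]
2. ⊥bis P3·P0 via (12,33.79): [(0, 34.7697) (34, 31.9939) (34, 66) (0, 66)]  |A|=1109.0192
3. ⊥bis P3·P1 via (22.115,56.94): [(0, 34.7697) (27.8284, 32.4977) (19.9972, 66) (0, 66)]  |A|=769.5206
4. ⊥bis P3·P2 via (7.725,48.125): [(0, 54.8921) (25.3316, 32.7016) (27.8284, 32.4977) (19.9972, 66) (0, 66)]  |A|=514.6542
5. ⊥bis P3·P4 via (8.905,58.89): [(3.3133, 51.9897) (25.3316, 32.7016) (27.8284, 32.4977) (19.9972, 66) (14.6667, 66)]  |A|=393.5103
6. canonical 5-gon: [(3.3133, 51.9897) (25.3316, 32.7016) (27.8284, 32.4977) (19.9972, 66) (14.6667, 66)]
7. shoelace: 393.5103

Area of P3's cell: 393.5103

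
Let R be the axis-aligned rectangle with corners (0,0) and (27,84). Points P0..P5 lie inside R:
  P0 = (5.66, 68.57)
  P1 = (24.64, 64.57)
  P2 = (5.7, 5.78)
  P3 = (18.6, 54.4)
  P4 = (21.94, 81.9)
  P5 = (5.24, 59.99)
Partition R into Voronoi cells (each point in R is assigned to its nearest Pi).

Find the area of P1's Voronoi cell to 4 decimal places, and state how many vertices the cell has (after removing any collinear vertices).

Area of P1's cell: 152.8177 (5 vertices)

1. box [0,27]×[0,84]: [(0, 0) (27, 0) (27, 84) (0, 84)]
2. ⊥bis P1·P0 via (15.15,66.57): [(1.1205, 0) (27, 0) (27, 84) (18.8233, 84)]  |A|=1430.3589
3. ⊥bis P1·P2 via (15.17,35.175): [(8.9555, 37.1771) (27, 31.3638) (27, 84) (18.8233, 84)]  |A|=666.3245
4. ⊥bis P1·P3 via (21.62,59.485): [(14.5427, 63.6882) (27, 56.2898) (27, 84) (18.8233, 84)]  |A|=255.6386
5. ⊥bis P1·P4 via (23.29,73.235): [(16.326, 72.15) (14.5427, 63.6882) (27, 56.2898) (27, 73.813)]  |A|=152.8239
6. ⊥bis P1·P5 via (14.94,62.28): [(16.326, 72.15) (14.5733, 63.8334) (14.6181, 63.6434) (27, 56.2898) (27, 73.813)]  |A|=152.8177
7. canonical 5-gon: [(16.326, 72.15) (14.5733, 63.8334) (14.6181, 63.6434) (27, 56.2898) (27, 73.813)]
8. shoelace: 152.8177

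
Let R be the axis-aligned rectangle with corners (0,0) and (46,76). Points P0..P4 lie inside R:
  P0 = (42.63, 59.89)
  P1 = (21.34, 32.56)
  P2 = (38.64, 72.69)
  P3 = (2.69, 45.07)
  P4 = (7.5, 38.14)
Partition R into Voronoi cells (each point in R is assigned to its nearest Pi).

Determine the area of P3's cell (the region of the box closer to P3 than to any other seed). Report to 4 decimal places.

1. box [0,46]×[0,76]: [(0, 0) (46, 0) (46, 76) (0, 76)]
2. ⊥bis P3·P0 via (22.66,52.48): [(0, 0) (42.133, 0) (13.9327, 76) (0, 76)]  |A|=2130.5004
3. ⊥bis P3·P1 via (12.015,38.815): [(0, 20.9029) (22.1333, 53.8994) (13.9327, 76) (0, 76)]  |A|=763.7007
4. ⊥bis P3·P2 via (20.665,58.88): [(0, 20.9029) (22.1333, 53.8994) (19.9305, 59.836) (7.5119, 76) (0, 76)]  |A|=711.8073
5. ⊥bis P3·P4 via (5.095,41.605): [(0, 38.0686) (21.5454, 53.0229) (22.1333, 53.8994) (19.9305, 59.836) (7.5119, 76) (0, 76)]  |A|=526.8869
6. canonical 6-gon: [(0, 38.0686) (21.5454, 53.0229) (22.1333, 53.8994) (19.9305, 59.836) (7.5119, 76) (0, 76)]
7. shoelace: 526.8869

Area of P3's cell: 526.8869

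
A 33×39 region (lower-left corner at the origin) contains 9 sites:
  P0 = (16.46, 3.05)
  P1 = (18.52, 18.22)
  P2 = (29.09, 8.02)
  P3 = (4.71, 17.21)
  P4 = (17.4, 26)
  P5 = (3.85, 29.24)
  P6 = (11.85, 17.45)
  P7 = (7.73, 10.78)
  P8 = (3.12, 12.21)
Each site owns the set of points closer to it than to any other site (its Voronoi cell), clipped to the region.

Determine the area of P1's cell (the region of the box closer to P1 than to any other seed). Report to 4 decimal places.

Area of P1's cell: 149.1498

1. box [0,33]×[0,39]: [(0, 0) (33, 0) (33, 39) (0, 39)]
2. ⊥bis P1·P0 via (17.49,10.635): [(0, 13.01) (33, 8.5288) (33, 39) (0, 39)]  |A|=931.6086
3. ⊥bis P1·P2 via (23.805,13.12): [(0, 13.01) (20.9532, 10.1647) (33, 22.6485) (33, 39) (0, 39)]  |A|=846.5597
4. ⊥bis P1·P3 via (11.615,17.715): [(12.0791, 11.3698) (20.9532, 10.1647) (33, 22.6485) (33, 39) (10.0583, 39)]  |A|=550.6358
5. ⊥bis P1·P4 via (17.96,22.11): [(11.363, 21.1603) (12.0791, 11.3698) (20.9532, 10.1647) (33, 22.6485) (33, 24.2751)]  |A|=186.6988
6. ⊥bis P1·P5 via (11.185,23.73): [(11.363, 21.1603) (12.0791, 11.3698) (20.9532, 10.1647) (33, 22.6485) (33, 24.2751)]  |A|=186.6988
7. ⊥bis P1·P6 via (15.185,17.835): [(14.7449, 21.6472) (15.9927, 10.8383) (20.9532, 10.1647) (33, 22.6485) (33, 24.2751)]  |A|=149.1498
8. ⊥bis P1·P7 via (13.125,14.5): [(14.7449, 21.6472) (15.9927, 10.8383) (20.9532, 10.1647) (33, 22.6485) (33, 24.2751)]  |A|=149.1498
9. ⊥bis P1·P8 via (10.82,15.215): [(14.7449, 21.6472) (15.9927, 10.8383) (20.9532, 10.1647) (33, 22.6485) (33, 24.2751)]  |A|=149.1498
10. canonical 5-gon: [(14.7449, 21.6472) (15.9927, 10.8383) (20.9532, 10.1647) (33, 22.6485) (33, 24.2751)]
11. shoelace: 149.1498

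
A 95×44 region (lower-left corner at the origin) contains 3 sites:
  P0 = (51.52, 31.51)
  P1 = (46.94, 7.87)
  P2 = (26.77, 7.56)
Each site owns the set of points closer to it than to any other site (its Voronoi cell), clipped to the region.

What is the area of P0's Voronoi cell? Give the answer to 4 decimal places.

Area of P0's cell: 1837.8609

1. box [0,95]×[0,44]: [(0, 0) (95, 0) (95, 44) (0, 44)]
2. ⊥bis P0·P1 via (49.23,19.69): [(0, 29.2278) (95, 10.8225) (95, 44) (0, 44)]  |A|=2277.6089
3. ⊥bis P0·P2 via (39.145,19.535): [(36.6334, 22.1304) (95, 10.8225) (95, 44) (15.4708, 44)]  |A|=1837.8609
4. canonical 4-gon: [(36.6334, 22.1304) (95, 10.8225) (95, 44) (15.4708, 44)]
5. shoelace: 1837.8609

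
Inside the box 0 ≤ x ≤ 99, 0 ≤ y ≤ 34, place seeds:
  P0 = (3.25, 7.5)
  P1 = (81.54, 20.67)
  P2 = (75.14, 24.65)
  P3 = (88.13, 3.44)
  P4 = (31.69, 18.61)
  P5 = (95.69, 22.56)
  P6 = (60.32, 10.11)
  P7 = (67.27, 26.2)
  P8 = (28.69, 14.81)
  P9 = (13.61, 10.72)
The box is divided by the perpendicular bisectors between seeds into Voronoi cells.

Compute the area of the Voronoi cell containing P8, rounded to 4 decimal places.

1. box [0,99]×[0,34]: [(0, 0) (99, 0) (99, 34) (0, 34)]
2. ⊥bis P8·P0 via (15.97,11.155): [(19.1753, 0) (99, 0) (99, 34) (9.4057, 34)]  |A|=2880.1236
3. ⊥bis P8·P1 via (55.115,17.74): [(19.1753, 0) (57.082, 0) (53.3121, 34) (9.4057, 34)]  |A|=1390.8234
4. ⊥bis P8·P2 via (51.915,19.73): [(19.1753, 0) (56.0946, 0) (48.892, 34) (9.4057, 34)]  |A|=1298.8967
5. ⊥bis P8·P3 via (58.41,9.125): [(19.1753, 0) (56.0946, 0) (48.892, 34) (9.4057, 34)]  |A|=1298.8967
6. ⊥bis P8·P4 via (30.19,16.71): [(9.7332, 32.8601) (19.1753, 0) (51.356, 0)]  |A|=528.7305
7. ⊥bis P8·P5 via (62.19,18.685): [(9.7332, 32.8601) (19.1753, 0) (51.356, 0)]  |A|=528.7305
8. ⊥bis P8·P6 via (44.505,12.46): [(43.5672, 6.149) (9.7332, 32.8601) (19.1753, 0) (42.6535, 0)]  |A|=501.9747
9. ⊥bis P8·P7 via (47.98,20.505): [(43.5672, 6.149) (9.7332, 32.8601) (19.1753, 0) (42.6535, 0)]  |A|=501.9747
10. ⊥bis P8·P9 via (21.15,12.765): [(43.5672, 6.149) (17.3255, 26.8662) (24.6121, 0) (42.6535, 0)]  |A|=332.4974
11. canonical 4-gon: [(43.5672, 6.149) (17.3255, 26.8662) (24.6121, 0) (42.6535, 0)]
12. shoelace: 332.4974

Area of P8's cell: 332.4974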